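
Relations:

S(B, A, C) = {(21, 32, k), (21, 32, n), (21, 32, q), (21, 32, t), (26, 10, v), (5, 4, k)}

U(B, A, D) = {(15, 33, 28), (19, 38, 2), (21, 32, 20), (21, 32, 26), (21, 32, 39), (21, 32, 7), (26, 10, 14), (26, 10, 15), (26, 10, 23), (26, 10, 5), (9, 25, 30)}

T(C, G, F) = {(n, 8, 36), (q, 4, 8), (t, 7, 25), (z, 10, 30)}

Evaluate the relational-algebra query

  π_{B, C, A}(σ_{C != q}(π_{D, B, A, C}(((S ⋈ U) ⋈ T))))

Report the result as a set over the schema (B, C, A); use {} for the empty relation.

{(21, n, 32), (21, t, 32)}

Joining S and U on B, A yields {(21, 32, k, 20), (21, 32, k, 26), (21, 32, k, 39), (21, 32, k, 7), (21, 32, n, 20), (21, 32, n, 26), (21, 32, n, 39), (21, 32, n, 7), (21, 32, q, 20), (21, 32, q, 26), (21, 32, q, 39), (21, 32, q, 7), (21, 32, t, 20), (21, 32, t, 26), (21, 32, t, 39), (21, 32, t, 7), (26, 10, v, 14), (26, 10, v, 15), (26, 10, v, 23), (26, 10, v, 5)}.
Joining (S ⋈ U) and T on C yields {(21, 32, n, 20, 8, 36), (21, 32, n, 26, 8, 36), (21, 32, n, 39, 8, 36), (21, 32, n, 7, 8, 36), (21, 32, q, 20, 4, 8), (21, 32, q, 26, 4, 8), (21, 32, q, 39, 4, 8), (21, 32, q, 7, 4, 8), (21, 32, t, 20, 7, 25), (21, 32, t, 26, 7, 25), (21, 32, t, 39, 7, 25), (21, 32, t, 7, 7, 25)}.
π[D, B, A, C]: project onto (D, B, A, C) → {(20, 21, 32, n), (20, 21, 32, q), (20, 21, 32, t), (26, 21, 32, n), (26, 21, 32, q), (26, 21, 32, t), (39, 21, 32, n), (39, 21, 32, q), (39, 21, 32, t), (7, 21, 32, n), (7, 21, 32, q), (7, 21, 32, t)}
Filtering on C != q leaves {(20, 21, 32, n), (20, 21, 32, t), (26, 21, 32, n), (26, 21, 32, t), (39, 21, 32, n), (39, 21, 32, t), (7, 21, 32, n), (7, 21, 32, t)}.
π[B, C, A]: project onto (B, C, A) (6 duplicate(s) eliminated) → {(21, n, 32), (21, t, 32)}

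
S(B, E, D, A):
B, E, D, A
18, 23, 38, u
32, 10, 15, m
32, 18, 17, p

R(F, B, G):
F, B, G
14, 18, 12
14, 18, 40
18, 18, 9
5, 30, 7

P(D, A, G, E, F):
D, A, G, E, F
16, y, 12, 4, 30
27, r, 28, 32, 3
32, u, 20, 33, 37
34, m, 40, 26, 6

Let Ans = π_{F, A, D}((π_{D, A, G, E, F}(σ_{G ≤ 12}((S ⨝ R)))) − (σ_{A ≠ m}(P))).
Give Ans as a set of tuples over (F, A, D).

{(14, u, 38), (18, u, 38)}

Joining S and R on B yields {(18, 23, 38, u, 14, 12), (18, 23, 38, u, 14, 40), (18, 23, 38, u, 18, 9)}.
Apply σ_{G ≤ 12}; surviving tuples: {(18, 23, 38, u, 14, 12), (18, 23, 38, u, 18, 9)}
π_{D, A, G, E, F} gives {(38, u, 12, 23, 14), (38, u, 9, 23, 18)}.
Apply σ_{A ≠ m}; surviving tuples: {(16, y, 12, 4, 30), (27, r, 28, 32, 3), (32, u, 20, 33, 37)}
Taking the difference: {(38, u, 12, 23, 14), (38, u, 9, 23, 18)}
π_{F, A, D} gives {(14, u, 38), (18, u, 38)}.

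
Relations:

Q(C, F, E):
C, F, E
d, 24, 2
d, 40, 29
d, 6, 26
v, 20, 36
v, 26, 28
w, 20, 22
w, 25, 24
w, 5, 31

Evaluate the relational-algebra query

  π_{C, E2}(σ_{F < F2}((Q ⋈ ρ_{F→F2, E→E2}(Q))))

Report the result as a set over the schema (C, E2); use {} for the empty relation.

{(d, 2), (d, 29), (v, 28), (w, 22), (w, 24)}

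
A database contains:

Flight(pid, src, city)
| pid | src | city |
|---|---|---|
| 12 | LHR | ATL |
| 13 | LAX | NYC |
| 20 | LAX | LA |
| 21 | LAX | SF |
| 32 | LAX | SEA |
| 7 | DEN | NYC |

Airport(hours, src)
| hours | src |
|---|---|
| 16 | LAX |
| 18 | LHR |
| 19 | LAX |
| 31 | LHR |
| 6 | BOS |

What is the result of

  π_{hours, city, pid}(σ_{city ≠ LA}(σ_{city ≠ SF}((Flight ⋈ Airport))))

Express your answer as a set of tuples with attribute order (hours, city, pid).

Joining Flight and Airport on src yields {(12, LHR, ATL, 18), (12, LHR, ATL, 31), (13, LAX, NYC, 16), (13, LAX, NYC, 19), (20, LAX, LA, 16), (20, LAX, LA, 19), (21, LAX, SF, 16), (21, LAX, SF, 19), (32, LAX, SEA, 16), (32, LAX, SEA, 19)}.
Apply σ_{city ≠ SF}; surviving tuples: {(12, LHR, ATL, 18), (12, LHR, ATL, 31), (13, LAX, NYC, 16), (13, LAX, NYC, 19), (20, LAX, LA, 16), (20, LAX, LA, 19), (32, LAX, SEA, 16), (32, LAX, SEA, 19)}
Apply σ_{city ≠ LA}; surviving tuples: {(12, LHR, ATL, 18), (12, LHR, ATL, 31), (13, LAX, NYC, 16), (13, LAX, NYC, 19), (32, LAX, SEA, 16), (32, LAX, SEA, 19)}
π[hours, city, pid]: project onto (hours, city, pid) → {(16, NYC, 13), (16, SEA, 32), (18, ATL, 12), (19, NYC, 13), (19, SEA, 32), (31, ATL, 12)}

{(16, NYC, 13), (16, SEA, 32), (18, ATL, 12), (19, NYC, 13), (19, SEA, 32), (31, ATL, 12)}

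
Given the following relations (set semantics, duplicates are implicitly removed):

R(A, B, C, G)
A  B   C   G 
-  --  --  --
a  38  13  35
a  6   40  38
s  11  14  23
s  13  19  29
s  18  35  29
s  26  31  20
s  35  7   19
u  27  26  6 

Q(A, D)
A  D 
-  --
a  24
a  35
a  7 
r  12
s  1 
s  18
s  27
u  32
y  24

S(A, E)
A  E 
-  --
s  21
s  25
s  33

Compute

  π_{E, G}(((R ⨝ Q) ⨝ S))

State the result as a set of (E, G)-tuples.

Joining R and Q on A yields {(a, 38, 13, 35, 24), (a, 38, 13, 35, 35), (a, 38, 13, 35, 7), (a, 6, 40, 38, 24), (a, 6, 40, 38, 35), (a, 6, 40, 38, 7), (s, 11, 14, 23, 1), (s, 11, 14, 23, 18), (s, 11, 14, 23, 27), (s, 13, 19, 29, 1), (s, 13, 19, 29, 18), (s, 13, 19, 29, 27), (s, 18, 35, 29, 1), (s, 18, 35, 29, 18), (s, 18, 35, 29, 27), (s, 26, 31, 20, 1), (s, 26, 31, 20, 18), (s, 26, 31, 20, 27), (s, 35, 7, 19, 1), (s, 35, 7, 19, 18), (s, 35, 7, 19, 27), (u, 27, 26, 6, 32)}.
Joining (R ⨝ Q) and S on A yields {(s, 11, 14, 23, 1, 21), (s, 11, 14, 23, 1, 25), (s, 11, 14, 23, 1, 33), (s, 11, 14, 23, 18, 21), (s, 11, 14, 23, 18, 25), (s, 11, 14, 23, 18, 33), (s, 11, 14, 23, 27, 21), (s, 11, 14, 23, 27, 25), (s, 11, 14, 23, 27, 33), (s, 13, 19, 29, 1, 21), (s, 13, 19, 29, 1, 25), (s, 13, 19, 29, 1, 33), (s, 13, 19, 29, 18, 21), (s, 13, 19, 29, 18, 25), (s, 13, 19, 29, 18, 33), (s, 13, 19, 29, 27, 21), (s, 13, 19, 29, 27, 25), (s, 13, 19, 29, 27, 33), (s, 18, 35, 29, 1, 21), (s, 18, 35, 29, 1, 25), (s, 18, 35, 29, 1, 33), (s, 18, 35, 29, 18, 21), (s, 18, 35, 29, 18, 25), (s, 18, 35, 29, 18, 33), (s, 18, 35, 29, 27, 21), (s, 18, 35, 29, 27, 25), (s, 18, 35, 29, 27, 33), (s, 26, 31, 20, 1, 21), (s, 26, 31, 20, 1, 25), (s, 26, 31, 20, 1, 33), (s, 26, 31, 20, 18, 21), (s, 26, 31, 20, 18, 25), (s, 26, 31, 20, 18, 33), (s, 26, 31, 20, 27, 21), (s, 26, 31, 20, 27, 25), (s, 26, 31, 20, 27, 33), (s, 35, 7, 19, 1, 21), (s, 35, 7, 19, 1, 25), (s, 35, 7, 19, 1, 33), (s, 35, 7, 19, 18, 21), (s, 35, 7, 19, 18, 25), (s, 35, 7, 19, 18, 33), (s, 35, 7, 19, 27, 21), (s, 35, 7, 19, 27, 25), (s, 35, 7, 19, 27, 33)}.
Keep only column(s) E, G (33 duplicate(s) eliminated): {(21, 19), (21, 20), (21, 23), (21, 29), (25, 19), (25, 20), (25, 23), (25, 29), (33, 19), (33, 20), (33, 23), (33, 29)}

{(21, 19), (21, 20), (21, 23), (21, 29), (25, 19), (25, 20), (25, 23), (25, 29), (33, 19), (33, 20), (33, 23), (33, 29)}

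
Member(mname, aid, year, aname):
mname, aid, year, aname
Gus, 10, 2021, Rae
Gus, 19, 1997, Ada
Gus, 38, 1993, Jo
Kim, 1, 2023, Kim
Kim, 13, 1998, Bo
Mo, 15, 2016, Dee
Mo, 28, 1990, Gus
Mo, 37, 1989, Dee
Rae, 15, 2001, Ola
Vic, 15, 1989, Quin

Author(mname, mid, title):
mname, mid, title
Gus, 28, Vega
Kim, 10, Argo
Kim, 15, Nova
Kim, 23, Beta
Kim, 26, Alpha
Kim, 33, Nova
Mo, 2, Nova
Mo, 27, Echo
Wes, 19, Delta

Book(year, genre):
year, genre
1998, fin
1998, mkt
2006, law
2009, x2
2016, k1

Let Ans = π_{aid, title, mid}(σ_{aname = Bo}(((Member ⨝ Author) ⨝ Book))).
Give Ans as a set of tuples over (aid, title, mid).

Member ⋈ Author (natural join on mname): {(Gus, 10, 2021, Rae, 28, Vega), (Gus, 19, 1997, Ada, 28, Vega), (Gus, 38, 1993, Jo, 28, Vega), (Kim, 1, 2023, Kim, 10, Argo), (Kim, 1, 2023, Kim, 15, Nova), (Kim, 1, 2023, Kim, 23, Beta), (Kim, 1, 2023, Kim, 26, Alpha), (Kim, 1, 2023, Kim, 33, Nova), (Kim, 13, 1998, Bo, 10, Argo), (Kim, 13, 1998, Bo, 15, Nova), (Kim, 13, 1998, Bo, 23, Beta), (Kim, 13, 1998, Bo, 26, Alpha), (Kim, 13, 1998, Bo, 33, Nova), (Mo, 15, 2016, Dee, 2, Nova), (Mo, 15, 2016, Dee, 27, Echo), (Mo, 28, 1990, Gus, 2, Nova), (Mo, 28, 1990, Gus, 27, Echo), (Mo, 37, 1989, Dee, 2, Nova), (Mo, 37, 1989, Dee, 27, Echo)}
(Member ⨝ Author) ⋈ Book (natural join on year): {(Kim, 13, 1998, Bo, 10, Argo, fin), (Kim, 13, 1998, Bo, 10, Argo, mkt), (Kim, 13, 1998, Bo, 15, Nova, fin), (Kim, 13, 1998, Bo, 15, Nova, mkt), (Kim, 13, 1998, Bo, 23, Beta, fin), (Kim, 13, 1998, Bo, 23, Beta, mkt), (Kim, 13, 1998, Bo, 26, Alpha, fin), (Kim, 13, 1998, Bo, 26, Alpha, mkt), (Kim, 13, 1998, Bo, 33, Nova, fin), (Kim, 13, 1998, Bo, 33, Nova, mkt), (Mo, 15, 2016, Dee, 2, Nova, k1), (Mo, 15, 2016, Dee, 27, Echo, k1)}
Filtering on aname = Bo leaves {(Kim, 13, 1998, Bo, 10, Argo, fin), (Kim, 13, 1998, Bo, 10, Argo, mkt), (Kim, 13, 1998, Bo, 15, Nova, fin), (Kim, 13, 1998, Bo, 15, Nova, mkt), (Kim, 13, 1998, Bo, 23, Beta, fin), (Kim, 13, 1998, Bo, 23, Beta, mkt), (Kim, 13, 1998, Bo, 26, Alpha, fin), (Kim, 13, 1998, Bo, 26, Alpha, mkt), (Kim, 13, 1998, Bo, 33, Nova, fin), (Kim, 13, 1998, Bo, 33, Nova, mkt)}.
Keep only column(s) aid, title, mid (5 duplicate(s) eliminated): {(13, Alpha, 26), (13, Argo, 10), (13, Beta, 23), (13, Nova, 15), (13, Nova, 33)}

{(13, Alpha, 26), (13, Argo, 10), (13, Beta, 23), (13, Nova, 15), (13, Nova, 33)}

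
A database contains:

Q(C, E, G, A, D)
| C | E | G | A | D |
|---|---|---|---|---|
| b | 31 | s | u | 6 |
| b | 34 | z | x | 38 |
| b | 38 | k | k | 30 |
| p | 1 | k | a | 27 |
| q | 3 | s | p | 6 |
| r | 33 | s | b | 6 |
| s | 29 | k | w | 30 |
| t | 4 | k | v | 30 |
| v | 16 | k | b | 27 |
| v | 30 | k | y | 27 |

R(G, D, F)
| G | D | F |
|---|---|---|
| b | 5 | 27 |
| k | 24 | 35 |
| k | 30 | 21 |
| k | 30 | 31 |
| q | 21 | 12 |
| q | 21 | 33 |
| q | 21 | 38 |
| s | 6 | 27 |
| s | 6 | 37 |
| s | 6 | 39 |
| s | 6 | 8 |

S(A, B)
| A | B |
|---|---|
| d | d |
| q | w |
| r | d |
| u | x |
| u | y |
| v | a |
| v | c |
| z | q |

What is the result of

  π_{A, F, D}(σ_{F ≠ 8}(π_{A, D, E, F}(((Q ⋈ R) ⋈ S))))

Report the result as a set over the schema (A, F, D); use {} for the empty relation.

{(u, 27, 6), (u, 37, 6), (u, 39, 6), (v, 21, 30), (v, 31, 30)}

Natural join on G, D: {(b, 31, s, u, 6, 27), (b, 31, s, u, 6, 37), (b, 31, s, u, 6, 39), (b, 31, s, u, 6, 8), (b, 38, k, k, 30, 21), (b, 38, k, k, 30, 31), (q, 3, s, p, 6, 27), (q, 3, s, p, 6, 37), (q, 3, s, p, 6, 39), (q, 3, s, p, 6, 8), (r, 33, s, b, 6, 27), (r, 33, s, b, 6, 37), (r, 33, s, b, 6, 39), (r, 33, s, b, 6, 8), (s, 29, k, w, 30, 21), (s, 29, k, w, 30, 31), (t, 4, k, v, 30, 21), (t, 4, k, v, 30, 31)}
Natural join on A: {(b, 31, s, u, 6, 27, x), (b, 31, s, u, 6, 27, y), (b, 31, s, u, 6, 37, x), (b, 31, s, u, 6, 37, y), (b, 31, s, u, 6, 39, x), (b, 31, s, u, 6, 39, y), (b, 31, s, u, 6, 8, x), (b, 31, s, u, 6, 8, y), (t, 4, k, v, 30, 21, a), (t, 4, k, v, 30, 21, c), (t, 4, k, v, 30, 31, a), (t, 4, k, v, 30, 31, c)}
Projecting to A, D, E, F (6 duplicate(s) eliminated): {(u, 6, 31, 27), (u, 6, 31, 37), (u, 6, 31, 39), (u, 6, 31, 8), (v, 30, 4, 21), (v, 30, 4, 31)}
Selection F ≠ 8: {(u, 6, 31, 27), (u, 6, 31, 37), (u, 6, 31, 39), (v, 30, 4, 21), (v, 30, 4, 31)}
Projecting to A, F, D: {(u, 27, 6), (u, 37, 6), (u, 39, 6), (v, 21, 30), (v, 31, 30)}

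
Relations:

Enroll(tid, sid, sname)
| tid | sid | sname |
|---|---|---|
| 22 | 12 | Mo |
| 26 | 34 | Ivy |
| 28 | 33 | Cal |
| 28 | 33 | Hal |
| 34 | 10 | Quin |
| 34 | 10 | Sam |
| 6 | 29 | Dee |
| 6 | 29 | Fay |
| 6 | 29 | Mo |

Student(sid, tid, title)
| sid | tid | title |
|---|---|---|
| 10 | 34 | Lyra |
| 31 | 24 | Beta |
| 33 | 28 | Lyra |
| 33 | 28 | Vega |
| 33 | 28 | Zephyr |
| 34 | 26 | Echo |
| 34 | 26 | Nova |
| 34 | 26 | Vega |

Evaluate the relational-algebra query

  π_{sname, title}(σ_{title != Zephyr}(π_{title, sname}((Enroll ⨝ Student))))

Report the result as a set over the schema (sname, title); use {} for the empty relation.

{(Cal, Lyra), (Cal, Vega), (Hal, Lyra), (Hal, Vega), (Ivy, Echo), (Ivy, Nova), (Ivy, Vega), (Quin, Lyra), (Sam, Lyra)}

Joining Enroll and Student on tid, sid yields {(26, 34, Ivy, Echo), (26, 34, Ivy, Nova), (26, 34, Ivy, Vega), (28, 33, Cal, Lyra), (28, 33, Cal, Vega), (28, 33, Cal, Zephyr), (28, 33, Hal, Lyra), (28, 33, Hal, Vega), (28, 33, Hal, Zephyr), (34, 10, Quin, Lyra), (34, 10, Sam, Lyra)}.
π[title, sname]: project onto (title, sname) → {(Echo, Ivy), (Lyra, Cal), (Lyra, Hal), (Lyra, Quin), (Lyra, Sam), (Nova, Ivy), (Vega, Cal), (Vega, Hal), (Vega, Ivy), (Zephyr, Cal), (Zephyr, Hal)}
Filtering on title != Zephyr leaves {(Echo, Ivy), (Lyra, Cal), (Lyra, Hal), (Lyra, Quin), (Lyra, Sam), (Nova, Ivy), (Vega, Cal), (Vega, Hal), (Vega, Ivy)}.
π[sname, title]: project onto (sname, title) → {(Cal, Lyra), (Cal, Vega), (Hal, Lyra), (Hal, Vega), (Ivy, Echo), (Ivy, Nova), (Ivy, Vega), (Quin, Lyra), (Sam, Lyra)}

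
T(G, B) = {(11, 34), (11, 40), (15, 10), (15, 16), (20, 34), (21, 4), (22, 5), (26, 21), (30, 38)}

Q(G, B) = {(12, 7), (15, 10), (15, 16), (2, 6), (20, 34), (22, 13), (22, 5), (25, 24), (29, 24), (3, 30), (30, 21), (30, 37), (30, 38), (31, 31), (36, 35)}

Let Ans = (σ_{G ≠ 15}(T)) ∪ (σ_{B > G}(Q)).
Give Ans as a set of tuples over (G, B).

{(11, 34), (11, 40), (15, 16), (2, 6), (20, 34), (21, 4), (22, 5), (26, 21), (3, 30), (30, 37), (30, 38)}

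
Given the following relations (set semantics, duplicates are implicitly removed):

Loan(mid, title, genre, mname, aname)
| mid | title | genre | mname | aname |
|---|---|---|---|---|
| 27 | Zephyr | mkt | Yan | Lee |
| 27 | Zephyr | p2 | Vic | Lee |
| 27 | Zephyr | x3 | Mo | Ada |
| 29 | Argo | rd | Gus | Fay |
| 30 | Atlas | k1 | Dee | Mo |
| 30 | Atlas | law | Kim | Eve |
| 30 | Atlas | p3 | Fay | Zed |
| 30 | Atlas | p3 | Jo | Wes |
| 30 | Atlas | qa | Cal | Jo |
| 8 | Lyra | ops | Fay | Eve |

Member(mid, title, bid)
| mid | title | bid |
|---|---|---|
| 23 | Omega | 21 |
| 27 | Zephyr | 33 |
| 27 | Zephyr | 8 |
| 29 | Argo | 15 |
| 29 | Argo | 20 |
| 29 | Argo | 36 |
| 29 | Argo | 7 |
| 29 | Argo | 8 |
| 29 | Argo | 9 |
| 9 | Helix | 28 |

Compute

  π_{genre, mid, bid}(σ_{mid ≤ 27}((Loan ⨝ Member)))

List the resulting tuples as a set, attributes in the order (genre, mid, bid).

{(mkt, 27, 33), (mkt, 27, 8), (p2, 27, 33), (p2, 27, 8), (x3, 27, 33), (x3, 27, 8)}

Loan ⋈ Member (natural join on mid, title): {(27, Zephyr, mkt, Yan, Lee, 33), (27, Zephyr, mkt, Yan, Lee, 8), (27, Zephyr, p2, Vic, Lee, 33), (27, Zephyr, p2, Vic, Lee, 8), (27, Zephyr, x3, Mo, Ada, 33), (27, Zephyr, x3, Mo, Ada, 8), (29, Argo, rd, Gus, Fay, 15), (29, Argo, rd, Gus, Fay, 20), (29, Argo, rd, Gus, Fay, 36), (29, Argo, rd, Gus, Fay, 7), (29, Argo, rd, Gus, Fay, 8), (29, Argo, rd, Gus, Fay, 9)}
Apply σ_{mid ≤ 27}; surviving tuples: {(27, Zephyr, mkt, Yan, Lee, 33), (27, Zephyr, mkt, Yan, Lee, 8), (27, Zephyr, p2, Vic, Lee, 33), (27, Zephyr, p2, Vic, Lee, 8), (27, Zephyr, x3, Mo, Ada, 33), (27, Zephyr, x3, Mo, Ada, 8)}
Projecting to genre, mid, bid: {(mkt, 27, 33), (mkt, 27, 8), (p2, 27, 33), (p2, 27, 8), (x3, 27, 33), (x3, 27, 8)}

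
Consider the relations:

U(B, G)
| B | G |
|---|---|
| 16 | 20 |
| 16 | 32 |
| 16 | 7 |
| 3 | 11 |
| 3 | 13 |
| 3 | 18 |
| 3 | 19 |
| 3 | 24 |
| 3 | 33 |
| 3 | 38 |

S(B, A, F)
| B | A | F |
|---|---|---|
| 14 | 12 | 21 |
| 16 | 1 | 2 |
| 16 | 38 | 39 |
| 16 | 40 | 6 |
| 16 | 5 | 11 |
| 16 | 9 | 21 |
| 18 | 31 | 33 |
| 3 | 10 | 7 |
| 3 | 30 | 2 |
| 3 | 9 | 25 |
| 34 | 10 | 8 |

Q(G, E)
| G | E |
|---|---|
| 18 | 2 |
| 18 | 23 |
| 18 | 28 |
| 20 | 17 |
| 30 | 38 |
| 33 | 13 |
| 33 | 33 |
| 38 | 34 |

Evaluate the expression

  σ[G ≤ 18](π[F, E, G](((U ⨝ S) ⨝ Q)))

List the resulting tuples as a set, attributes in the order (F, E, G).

{(2, 2, 18), (2, 23, 18), (2, 28, 18), (25, 2, 18), (25, 23, 18), (25, 28, 18), (7, 2, 18), (7, 23, 18), (7, 28, 18)}

Joining U and S on B yields {(16, 20, 1, 2), (16, 20, 38, 39), (16, 20, 40, 6), (16, 20, 5, 11), (16, 20, 9, 21), (16, 32, 1, 2), (16, 32, 38, 39), (16, 32, 40, 6), (16, 32, 5, 11), (16, 32, 9, 21), (16, 7, 1, 2), (16, 7, 38, 39), (16, 7, 40, 6), (16, 7, 5, 11), (16, 7, 9, 21), (3, 11, 10, 7), (3, 11, 30, 2), (3, 11, 9, 25), (3, 13, 10, 7), (3, 13, 30, 2), (3, 13, 9, 25), (3, 18, 10, 7), (3, 18, 30, 2), (3, 18, 9, 25), (3, 19, 10, 7), (3, 19, 30, 2), (3, 19, 9, 25), (3, 24, 10, 7), (3, 24, 30, 2), (3, 24, 9, 25), (3, 33, 10, 7), (3, 33, 30, 2), (3, 33, 9, 25), (3, 38, 10, 7), (3, 38, 30, 2), (3, 38, 9, 25)}.
Joining (U ⨝ S) and Q on G yields {(16, 20, 1, 2, 17), (16, 20, 38, 39, 17), (16, 20, 40, 6, 17), (16, 20, 5, 11, 17), (16, 20, 9, 21, 17), (3, 18, 10, 7, 2), (3, 18, 10, 7, 23), (3, 18, 10, 7, 28), (3, 18, 30, 2, 2), (3, 18, 30, 2, 23), (3, 18, 30, 2, 28), (3, 18, 9, 25, 2), (3, 18, 9, 25, 23), (3, 18, 9, 25, 28), (3, 33, 10, 7, 13), (3, 33, 10, 7, 33), (3, 33, 30, 2, 13), (3, 33, 30, 2, 33), (3, 33, 9, 25, 13), (3, 33, 9, 25, 33), (3, 38, 10, 7, 34), (3, 38, 30, 2, 34), (3, 38, 9, 25, 34)}.
π_{F, E, G} gives {(11, 17, 20), (2, 13, 33), (2, 17, 20), (2, 2, 18), (2, 23, 18), (2, 28, 18), (2, 33, 33), (2, 34, 38), (21, 17, 20), (25, 13, 33), (25, 2, 18), (25, 23, 18), (25, 28, 18), (25, 33, 33), (25, 34, 38), (39, 17, 20), (6, 17, 20), (7, 13, 33), (7, 2, 18), (7, 23, 18), (7, 28, 18), (7, 33, 33), (7, 34, 38)}.
Selection G ≤ 18: {(2, 2, 18), (2, 23, 18), (2, 28, 18), (25, 2, 18), (25, 23, 18), (25, 28, 18), (7, 2, 18), (7, 23, 18), (7, 28, 18)}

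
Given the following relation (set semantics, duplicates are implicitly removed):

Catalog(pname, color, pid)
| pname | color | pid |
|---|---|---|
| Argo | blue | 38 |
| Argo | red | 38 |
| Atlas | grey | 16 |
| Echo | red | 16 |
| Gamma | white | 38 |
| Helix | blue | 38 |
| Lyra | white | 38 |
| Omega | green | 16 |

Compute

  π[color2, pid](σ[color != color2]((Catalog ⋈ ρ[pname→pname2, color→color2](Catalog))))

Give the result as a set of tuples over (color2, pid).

{(blue, 38), (green, 16), (grey, 16), (red, 16), (red, 38), (white, 38)}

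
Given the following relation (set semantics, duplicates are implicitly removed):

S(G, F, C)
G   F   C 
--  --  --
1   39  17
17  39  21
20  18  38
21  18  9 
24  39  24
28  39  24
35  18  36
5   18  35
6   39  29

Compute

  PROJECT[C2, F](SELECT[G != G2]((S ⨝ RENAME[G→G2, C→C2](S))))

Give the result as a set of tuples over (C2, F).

{(17, 39), (21, 39), (24, 39), (29, 39), (35, 18), (36, 18), (38, 18), (9, 18)}

ρ[G→G2, C→C2]: schema becomes (G2, F, C2); tuples unchanged.
Joining S and RENAME[G→G2, C→C2](S) on F yields {(1, 39, 17, 1, 17), (1, 39, 17, 17, 21), (1, 39, 17, 24, 24), (1, 39, 17, 28, 24), (1, 39, 17, 6, 29), (17, 39, 21, 1, 17), (17, 39, 21, 17, 21), (17, 39, 21, 24, 24), (17, 39, 21, 28, 24), (17, 39, 21, 6, 29), (20, 18, 38, 20, 38), (20, 18, 38, 21, 9), (20, 18, 38, 35, 36), (20, 18, 38, 5, 35), (21, 18, 9, 20, 38), (21, 18, 9, 21, 9), (21, 18, 9, 35, 36), (21, 18, 9, 5, 35), (24, 39, 24, 1, 17), (24, 39, 24, 17, 21), (24, 39, 24, 24, 24), (24, 39, 24, 28, 24), (24, 39, 24, 6, 29), (28, 39, 24, 1, 17), (28, 39, 24, 17, 21), (28, 39, 24, 24, 24), (28, 39, 24, 28, 24), (28, 39, 24, 6, 29), (35, 18, 36, 20, 38), (35, 18, 36, 21, 9), (35, 18, 36, 35, 36), (35, 18, 36, 5, 35), (5, 18, 35, 20, 38), (5, 18, 35, 21, 9), (5, 18, 35, 35, 36), (5, 18, 35, 5, 35), (6, 39, 29, 1, 17), (6, 39, 29, 17, 21), (6, 39, 29, 24, 24), (6, 39, 29, 28, 24), (6, 39, 29, 6, 29)}.
Apply σ_{G != G2}; surviving tuples: {(1, 39, 17, 17, 21), (1, 39, 17, 24, 24), (1, 39, 17, 28, 24), (1, 39, 17, 6, 29), (17, 39, 21, 1, 17), (17, 39, 21, 24, 24), (17, 39, 21, 28, 24), (17, 39, 21, 6, 29), (20, 18, 38, 21, 9), (20, 18, 38, 35, 36), (20, 18, 38, 5, 35), (21, 18, 9, 20, 38), (21, 18, 9, 35, 36), (21, 18, 9, 5, 35), (24, 39, 24, 1, 17), (24, 39, 24, 17, 21), (24, 39, 24, 28, 24), (24, 39, 24, 6, 29), (28, 39, 24, 1, 17), (28, 39, 24, 17, 21), (28, 39, 24, 24, 24), (28, 39, 24, 6, 29), (35, 18, 36, 20, 38), (35, 18, 36, 21, 9), (35, 18, 36, 5, 35), (5, 18, 35, 20, 38), (5, 18, 35, 21, 9), (5, 18, 35, 35, 36), (6, 39, 29, 1, 17), (6, 39, 29, 17, 21), (6, 39, 29, 24, 24), (6, 39, 29, 28, 24)}
π[C2, F]: project onto (C2, F) (24 duplicate(s) eliminated) → {(17, 39), (21, 39), (24, 39), (29, 39), (35, 18), (36, 18), (38, 18), (9, 18)}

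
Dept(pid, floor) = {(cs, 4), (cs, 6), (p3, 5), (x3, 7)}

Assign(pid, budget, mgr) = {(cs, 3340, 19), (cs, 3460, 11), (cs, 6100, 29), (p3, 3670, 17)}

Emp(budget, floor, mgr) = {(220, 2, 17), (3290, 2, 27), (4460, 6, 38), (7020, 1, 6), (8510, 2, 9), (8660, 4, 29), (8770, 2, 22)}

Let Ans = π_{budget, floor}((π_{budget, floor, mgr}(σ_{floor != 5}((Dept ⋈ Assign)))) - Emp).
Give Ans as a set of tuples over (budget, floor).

{(3340, 4), (3340, 6), (3460, 4), (3460, 6), (6100, 4), (6100, 6)}

Dept ⋈ Assign (natural join on pid): {(cs, 4, 3340, 19), (cs, 4, 3460, 11), (cs, 4, 6100, 29), (cs, 6, 3340, 19), (cs, 6, 3460, 11), (cs, 6, 6100, 29), (p3, 5, 3670, 17)}
σ[floor != 5]: keep tuples satisfying floor != 5 → {(cs, 4, 3340, 19), (cs, 4, 3460, 11), (cs, 4, 6100, 29), (cs, 6, 3340, 19), (cs, 6, 3460, 11), (cs, 6, 6100, 29)}
π_{budget, floor, mgr} gives {(3340, 4, 19), (3340, 6, 19), (3460, 4, 11), (3460, 6, 11), (6100, 4, 29), (6100, 6, 29)}.
Taking the difference: {(3340, 4, 19), (3340, 6, 19), (3460, 4, 11), (3460, 6, 11), (6100, 4, 29), (6100, 6, 29)}
π_{budget, floor} gives {(3340, 4), (3340, 6), (3460, 4), (3460, 6), (6100, 4), (6100, 6)}.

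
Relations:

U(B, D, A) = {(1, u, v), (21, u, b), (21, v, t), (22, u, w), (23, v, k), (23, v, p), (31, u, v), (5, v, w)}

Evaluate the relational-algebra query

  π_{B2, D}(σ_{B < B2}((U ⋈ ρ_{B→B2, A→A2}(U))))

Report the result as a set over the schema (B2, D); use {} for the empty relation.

{(21, u), (21, v), (22, u), (23, v), (31, u)}

ρ[B→B2, A→A2]: schema becomes (B2, D, A2); tuples unchanged.
Joining U and ρ_{B→B2, A→A2}(U) on D yields {(1, u, v, 1, v), (1, u, v, 21, b), (1, u, v, 22, w), (1, u, v, 31, v), (21, u, b, 1, v), (21, u, b, 21, b), (21, u, b, 22, w), (21, u, b, 31, v), (21, v, t, 21, t), (21, v, t, 23, k), (21, v, t, 23, p), (21, v, t, 5, w), (22, u, w, 1, v), (22, u, w, 21, b), (22, u, w, 22, w), (22, u, w, 31, v), (23, v, k, 21, t), (23, v, k, 23, k), (23, v, k, 23, p), (23, v, k, 5, w), (23, v, p, 21, t), (23, v, p, 23, k), (23, v, p, 23, p), (23, v, p, 5, w), (31, u, v, 1, v), (31, u, v, 21, b), (31, u, v, 22, w), (31, u, v, 31, v), (5, v, w, 21, t), (5, v, w, 23, k), (5, v, w, 23, p), (5, v, w, 5, w)}.
σ[B < B2]: keep tuples satisfying B < B2 → {(1, u, v, 21, b), (1, u, v, 22, w), (1, u, v, 31, v), (21, u, b, 22, w), (21, u, b, 31, v), (21, v, t, 23, k), (21, v, t, 23, p), (22, u, w, 31, v), (5, v, w, 21, t), (5, v, w, 23, k), (5, v, w, 23, p)}
π[B2, D]: project onto (B2, D) (6 duplicate(s) eliminated) → {(21, u), (21, v), (22, u), (23, v), (31, u)}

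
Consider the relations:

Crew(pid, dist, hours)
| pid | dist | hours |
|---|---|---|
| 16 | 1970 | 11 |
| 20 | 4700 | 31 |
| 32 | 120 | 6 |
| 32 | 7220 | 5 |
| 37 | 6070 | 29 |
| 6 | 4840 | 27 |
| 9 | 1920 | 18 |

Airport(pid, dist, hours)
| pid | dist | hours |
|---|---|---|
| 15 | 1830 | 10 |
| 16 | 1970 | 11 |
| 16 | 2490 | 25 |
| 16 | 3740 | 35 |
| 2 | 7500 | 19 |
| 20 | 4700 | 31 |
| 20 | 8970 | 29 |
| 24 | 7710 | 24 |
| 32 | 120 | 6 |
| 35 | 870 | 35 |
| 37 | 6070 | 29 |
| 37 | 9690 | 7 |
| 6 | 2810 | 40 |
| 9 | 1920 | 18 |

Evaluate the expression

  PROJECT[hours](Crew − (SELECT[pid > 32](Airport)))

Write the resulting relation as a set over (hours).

{11, 18, 27, 31, 5, 6}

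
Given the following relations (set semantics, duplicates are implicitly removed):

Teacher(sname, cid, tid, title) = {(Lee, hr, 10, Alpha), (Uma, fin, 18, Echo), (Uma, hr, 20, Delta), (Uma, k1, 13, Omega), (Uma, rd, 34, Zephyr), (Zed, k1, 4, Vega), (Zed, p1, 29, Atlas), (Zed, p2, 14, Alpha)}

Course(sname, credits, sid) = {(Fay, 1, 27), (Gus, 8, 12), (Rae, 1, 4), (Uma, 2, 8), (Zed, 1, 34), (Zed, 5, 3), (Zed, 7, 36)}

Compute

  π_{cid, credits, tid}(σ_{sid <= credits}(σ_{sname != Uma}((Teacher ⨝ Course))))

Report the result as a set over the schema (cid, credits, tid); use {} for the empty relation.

{(k1, 5, 4), (p1, 5, 29), (p2, 5, 14)}

Natural join on sname: {(Uma, fin, 18, Echo, 2, 8), (Uma, hr, 20, Delta, 2, 8), (Uma, k1, 13, Omega, 2, 8), (Uma, rd, 34, Zephyr, 2, 8), (Zed, k1, 4, Vega, 1, 34), (Zed, k1, 4, Vega, 5, 3), (Zed, k1, 4, Vega, 7, 36), (Zed, p1, 29, Atlas, 1, 34), (Zed, p1, 29, Atlas, 5, 3), (Zed, p1, 29, Atlas, 7, 36), (Zed, p2, 14, Alpha, 1, 34), (Zed, p2, 14, Alpha, 5, 3), (Zed, p2, 14, Alpha, 7, 36)}
Selection sname != Uma: {(Zed, k1, 4, Vega, 1, 34), (Zed, k1, 4, Vega, 5, 3), (Zed, k1, 4, Vega, 7, 36), (Zed, p1, 29, Atlas, 1, 34), (Zed, p1, 29, Atlas, 5, 3), (Zed, p1, 29, Atlas, 7, 36), (Zed, p2, 14, Alpha, 1, 34), (Zed, p2, 14, Alpha, 5, 3), (Zed, p2, 14, Alpha, 7, 36)}
Selection sid <= credits: {(Zed, k1, 4, Vega, 5, 3), (Zed, p1, 29, Atlas, 5, 3), (Zed, p2, 14, Alpha, 5, 3)}
Projecting to cid, credits, tid: {(k1, 5, 4), (p1, 5, 29), (p2, 5, 14)}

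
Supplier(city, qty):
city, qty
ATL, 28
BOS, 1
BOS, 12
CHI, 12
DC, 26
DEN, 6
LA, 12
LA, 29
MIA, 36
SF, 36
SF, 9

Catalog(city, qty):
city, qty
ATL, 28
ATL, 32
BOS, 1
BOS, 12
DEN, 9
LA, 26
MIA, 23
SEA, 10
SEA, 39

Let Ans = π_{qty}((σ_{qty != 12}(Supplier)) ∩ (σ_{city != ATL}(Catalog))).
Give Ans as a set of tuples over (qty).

{1}

Apply σ_{qty != 12}; surviving tuples: {(ATL, 28), (BOS, 1), (DC, 26), (DEN, 6), (LA, 29), (MIA, 36), (SF, 36), (SF, 9)}
Apply σ_{city != ATL}; surviving tuples: {(BOS, 1), (BOS, 12), (DEN, 9), (LA, 26), (MIA, 23), (SEA, 10), (SEA, 39)}
Intersection: {(ATL, 28), (BOS, 1), (DC, 26), (DEN, 6), (LA, 29), (MIA, 36), (SF, 36), (SF, 9)} with {(BOS, 1), (BOS, 12), (DEN, 9), (LA, 26), (MIA, 23), (SEA, 10), (SEA, 39)} → {(BOS, 1)}
Projecting to qty: {1}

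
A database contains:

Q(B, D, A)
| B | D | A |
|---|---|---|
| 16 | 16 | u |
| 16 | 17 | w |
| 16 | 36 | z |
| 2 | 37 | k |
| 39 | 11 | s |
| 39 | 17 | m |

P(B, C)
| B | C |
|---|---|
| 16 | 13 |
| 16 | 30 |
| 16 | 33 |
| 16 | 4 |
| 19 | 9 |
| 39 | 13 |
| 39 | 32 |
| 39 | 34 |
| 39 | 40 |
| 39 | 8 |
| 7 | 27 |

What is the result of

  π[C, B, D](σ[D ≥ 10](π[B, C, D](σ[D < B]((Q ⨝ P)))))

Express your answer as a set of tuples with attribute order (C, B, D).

Natural join on B: {(16, 16, u, 13), (16, 16, u, 30), (16, 16, u, 33), (16, 16, u, 4), (16, 17, w, 13), (16, 17, w, 30), (16, 17, w, 33), (16, 17, w, 4), (16, 36, z, 13), (16, 36, z, 30), (16, 36, z, 33), (16, 36, z, 4), (39, 11, s, 13), (39, 11, s, 32), (39, 11, s, 34), (39, 11, s, 40), (39, 11, s, 8), (39, 17, m, 13), (39, 17, m, 32), (39, 17, m, 34), (39, 17, m, 40), (39, 17, m, 8)}
Apply σ_{D < B}; surviving tuples: {(39, 11, s, 13), (39, 11, s, 32), (39, 11, s, 34), (39, 11, s, 40), (39, 11, s, 8), (39, 17, m, 13), (39, 17, m, 32), (39, 17, m, 34), (39, 17, m, 40), (39, 17, m, 8)}
π_{B, C, D} gives {(39, 13, 11), (39, 13, 17), (39, 32, 11), (39, 32, 17), (39, 34, 11), (39, 34, 17), (39, 40, 11), (39, 40, 17), (39, 8, 11), (39, 8, 17)}.
Apply σ_{D ≥ 10}; surviving tuples: {(39, 13, 11), (39, 13, 17), (39, 32, 11), (39, 32, 17), (39, 34, 11), (39, 34, 17), (39, 40, 11), (39, 40, 17), (39, 8, 11), (39, 8, 17)}
π_{C, B, D} gives {(13, 39, 11), (13, 39, 17), (32, 39, 11), (32, 39, 17), (34, 39, 11), (34, 39, 17), (40, 39, 11), (40, 39, 17), (8, 39, 11), (8, 39, 17)}.

{(13, 39, 11), (13, 39, 17), (32, 39, 11), (32, 39, 17), (34, 39, 11), (34, 39, 17), (40, 39, 11), (40, 39, 17), (8, 39, 11), (8, 39, 17)}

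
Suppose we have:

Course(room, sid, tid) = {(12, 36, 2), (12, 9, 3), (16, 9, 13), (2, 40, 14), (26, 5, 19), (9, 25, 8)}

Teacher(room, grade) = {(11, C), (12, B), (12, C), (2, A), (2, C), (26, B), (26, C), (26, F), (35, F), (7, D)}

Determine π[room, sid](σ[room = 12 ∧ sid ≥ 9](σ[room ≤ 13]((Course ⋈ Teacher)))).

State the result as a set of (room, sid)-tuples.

Course ⋈ Teacher (natural join on room): {(12, 36, 2, B), (12, 36, 2, C), (12, 9, 3, B), (12, 9, 3, C), (2, 40, 14, A), (2, 40, 14, C), (26, 5, 19, B), (26, 5, 19, C), (26, 5, 19, F)}
Apply σ_{room ≤ 13}; surviving tuples: {(12, 36, 2, B), (12, 36, 2, C), (12, 9, 3, B), (12, 9, 3, C), (2, 40, 14, A), (2, 40, 14, C)}
Apply σ_{room = 12 ∧ sid ≥ 9}; surviving tuples: {(12, 36, 2, B), (12, 36, 2, C), (12, 9, 3, B), (12, 9, 3, C)}
Projecting to room, sid (2 duplicate(s) eliminated): {(12, 36), (12, 9)}

{(12, 36), (12, 9)}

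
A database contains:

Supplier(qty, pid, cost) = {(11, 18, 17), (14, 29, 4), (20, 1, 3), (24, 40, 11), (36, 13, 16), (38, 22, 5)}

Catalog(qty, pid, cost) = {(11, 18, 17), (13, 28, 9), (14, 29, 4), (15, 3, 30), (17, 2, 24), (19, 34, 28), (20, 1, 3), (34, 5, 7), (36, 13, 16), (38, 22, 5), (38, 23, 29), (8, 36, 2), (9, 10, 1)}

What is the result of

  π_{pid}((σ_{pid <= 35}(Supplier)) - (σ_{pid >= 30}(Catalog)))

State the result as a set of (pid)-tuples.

{1, 13, 18, 22, 29}

Apply σ_{pid <= 35}; surviving tuples: {(11, 18, 17), (14, 29, 4), (20, 1, 3), (36, 13, 16), (38, 22, 5)}
Apply σ_{pid >= 30}; surviving tuples: {(19, 34, 28), (8, 36, 2)}
Set difference of the two operands is {(11, 18, 17), (14, 29, 4), (20, 1, 3), (36, 13, 16), (38, 22, 5)}.
Keep only column(s) pid: {1, 13, 18, 22, 29}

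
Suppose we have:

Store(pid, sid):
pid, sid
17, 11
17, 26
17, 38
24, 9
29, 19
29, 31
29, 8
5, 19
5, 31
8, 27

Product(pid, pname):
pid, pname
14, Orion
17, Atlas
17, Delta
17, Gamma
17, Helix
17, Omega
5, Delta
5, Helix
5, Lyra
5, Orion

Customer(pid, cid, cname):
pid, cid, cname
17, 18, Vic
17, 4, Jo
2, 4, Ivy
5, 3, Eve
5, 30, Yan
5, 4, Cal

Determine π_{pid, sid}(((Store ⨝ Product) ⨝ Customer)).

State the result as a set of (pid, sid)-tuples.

Natural join on pid: {(17, 11, Atlas), (17, 11, Delta), (17, 11, Gamma), (17, 11, Helix), (17, 11, Omega), (17, 26, Atlas), (17, 26, Delta), (17, 26, Gamma), (17, 26, Helix), (17, 26, Omega), (17, 38, Atlas), (17, 38, Delta), (17, 38, Gamma), (17, 38, Helix), (17, 38, Omega), (5, 19, Delta), (5, 19, Helix), (5, 19, Lyra), (5, 19, Orion), (5, 31, Delta), (5, 31, Helix), (5, 31, Lyra), (5, 31, Orion)}
Natural join on pid: {(17, 11, Atlas, 18, Vic), (17, 11, Atlas, 4, Jo), (17, 11, Delta, 18, Vic), (17, 11, Delta, 4, Jo), (17, 11, Gamma, 18, Vic), (17, 11, Gamma, 4, Jo), (17, 11, Helix, 18, Vic), (17, 11, Helix, 4, Jo), (17, 11, Omega, 18, Vic), (17, 11, Omega, 4, Jo), (17, 26, Atlas, 18, Vic), (17, 26, Atlas, 4, Jo), (17, 26, Delta, 18, Vic), (17, 26, Delta, 4, Jo), (17, 26, Gamma, 18, Vic), (17, 26, Gamma, 4, Jo), (17, 26, Helix, 18, Vic), (17, 26, Helix, 4, Jo), (17, 26, Omega, 18, Vic), (17, 26, Omega, 4, Jo), (17, 38, Atlas, 18, Vic), (17, 38, Atlas, 4, Jo), (17, 38, Delta, 18, Vic), (17, 38, Delta, 4, Jo), (17, 38, Gamma, 18, Vic), (17, 38, Gamma, 4, Jo), (17, 38, Helix, 18, Vic), (17, 38, Helix, 4, Jo), (17, 38, Omega, 18, Vic), (17, 38, Omega, 4, Jo), (5, 19, Delta, 3, Eve), (5, 19, Delta, 30, Yan), (5, 19, Delta, 4, Cal), (5, 19, Helix, 3, Eve), (5, 19, Helix, 30, Yan), (5, 19, Helix, 4, Cal), (5, 19, Lyra, 3, Eve), (5, 19, Lyra, 30, Yan), (5, 19, Lyra, 4, Cal), (5, 19, Orion, 3, Eve), (5, 19, Orion, 30, Yan), (5, 19, Orion, 4, Cal), (5, 31, Delta, 3, Eve), (5, 31, Delta, 30, Yan), (5, 31, Delta, 4, Cal), (5, 31, Helix, 3, Eve), (5, 31, Helix, 30, Yan), (5, 31, Helix, 4, Cal), (5, 31, Lyra, 3, Eve), (5, 31, Lyra, 30, Yan), (5, 31, Lyra, 4, Cal), (5, 31, Orion, 3, Eve), (5, 31, Orion, 30, Yan), (5, 31, Orion, 4, Cal)}
π[pid, sid]: project onto (pid, sid) (49 duplicate(s) eliminated) → {(17, 11), (17, 26), (17, 38), (5, 19), (5, 31)}

{(17, 11), (17, 26), (17, 38), (5, 19), (5, 31)}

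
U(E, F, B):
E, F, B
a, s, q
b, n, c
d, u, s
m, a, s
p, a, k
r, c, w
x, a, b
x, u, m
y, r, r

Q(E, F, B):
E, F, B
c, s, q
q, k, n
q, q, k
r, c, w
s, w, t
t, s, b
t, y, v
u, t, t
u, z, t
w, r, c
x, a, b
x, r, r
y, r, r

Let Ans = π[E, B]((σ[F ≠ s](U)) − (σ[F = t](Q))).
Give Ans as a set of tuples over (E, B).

{(b, c), (d, s), (m, s), (p, k), (r, w), (x, b), (x, m), (y, r)}

σ[F ≠ s]: keep tuples satisfying F ≠ s → {(b, n, c), (d, u, s), (m, a, s), (p, a, k), (r, c, w), (x, a, b), (x, u, m), (y, r, r)}
σ[F = t]: keep tuples satisfying F = t → {(u, t, t)}
Difference: {(b, n, c), (d, u, s), (m, a, s), (p, a, k), (r, c, w), (x, a, b), (x, u, m), (y, r, r)} with {(u, t, t)} → {(b, n, c), (d, u, s), (m, a, s), (p, a, k), (r, c, w), (x, a, b), (x, u, m), (y, r, r)}
Projecting to E, B: {(b, c), (d, s), (m, s), (p, k), (r, w), (x, b), (x, m), (y, r)}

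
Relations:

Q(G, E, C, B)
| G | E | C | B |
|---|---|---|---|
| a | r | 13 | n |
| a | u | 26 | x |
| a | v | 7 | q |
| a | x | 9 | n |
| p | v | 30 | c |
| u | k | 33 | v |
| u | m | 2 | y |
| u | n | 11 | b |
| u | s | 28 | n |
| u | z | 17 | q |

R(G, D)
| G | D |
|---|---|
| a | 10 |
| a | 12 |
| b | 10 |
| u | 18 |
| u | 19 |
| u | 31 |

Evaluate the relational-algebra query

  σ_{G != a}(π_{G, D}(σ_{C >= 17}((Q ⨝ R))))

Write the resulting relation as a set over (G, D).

{(u, 18), (u, 19), (u, 31)}

Q ⋈ R (natural join on G): {(a, r, 13, n, 10), (a, r, 13, n, 12), (a, u, 26, x, 10), (a, u, 26, x, 12), (a, v, 7, q, 10), (a, v, 7, q, 12), (a, x, 9, n, 10), (a, x, 9, n, 12), (u, k, 33, v, 18), (u, k, 33, v, 19), (u, k, 33, v, 31), (u, m, 2, y, 18), (u, m, 2, y, 19), (u, m, 2, y, 31), (u, n, 11, b, 18), (u, n, 11, b, 19), (u, n, 11, b, 31), (u, s, 28, n, 18), (u, s, 28, n, 19), (u, s, 28, n, 31), (u, z, 17, q, 18), (u, z, 17, q, 19), (u, z, 17, q, 31)}
Filtering on C >= 17 leaves {(a, u, 26, x, 10), (a, u, 26, x, 12), (u, k, 33, v, 18), (u, k, 33, v, 19), (u, k, 33, v, 31), (u, s, 28, n, 18), (u, s, 28, n, 19), (u, s, 28, n, 31), (u, z, 17, q, 18), (u, z, 17, q, 19), (u, z, 17, q, 31)}.
Projecting to G, D (6 duplicate(s) eliminated): {(a, 10), (a, 12), (u, 18), (u, 19), (u, 31)}
Filtering on G != a leaves {(u, 18), (u, 19), (u, 31)}.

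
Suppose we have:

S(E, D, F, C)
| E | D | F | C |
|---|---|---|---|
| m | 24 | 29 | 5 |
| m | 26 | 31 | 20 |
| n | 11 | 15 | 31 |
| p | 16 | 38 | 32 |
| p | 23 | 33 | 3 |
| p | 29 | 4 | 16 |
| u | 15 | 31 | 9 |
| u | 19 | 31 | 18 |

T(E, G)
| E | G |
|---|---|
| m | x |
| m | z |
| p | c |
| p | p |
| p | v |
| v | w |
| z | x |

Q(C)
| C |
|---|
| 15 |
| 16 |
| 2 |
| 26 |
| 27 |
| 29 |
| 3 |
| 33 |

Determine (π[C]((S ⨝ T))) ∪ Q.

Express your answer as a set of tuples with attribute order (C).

Natural join on E: {(m, 24, 29, 5, x), (m, 24, 29, 5, z), (m, 26, 31, 20, x), (m, 26, 31, 20, z), (p, 16, 38, 32, c), (p, 16, 38, 32, p), (p, 16, 38, 32, v), (p, 23, 33, 3, c), (p, 23, 33, 3, p), (p, 23, 33, 3, v), (p, 29, 4, 16, c), (p, 29, 4, 16, p), (p, 29, 4, 16, v)}
π_{C} gives {16, 20, 3, 32, 5} (8 duplicate(s) eliminated).
Set union of the two operands is {15, 16, 2, 20, 26, 27, 29, 3, 32, 33, 5}.

{15, 16, 2, 20, 26, 27, 29, 3, 32, 33, 5}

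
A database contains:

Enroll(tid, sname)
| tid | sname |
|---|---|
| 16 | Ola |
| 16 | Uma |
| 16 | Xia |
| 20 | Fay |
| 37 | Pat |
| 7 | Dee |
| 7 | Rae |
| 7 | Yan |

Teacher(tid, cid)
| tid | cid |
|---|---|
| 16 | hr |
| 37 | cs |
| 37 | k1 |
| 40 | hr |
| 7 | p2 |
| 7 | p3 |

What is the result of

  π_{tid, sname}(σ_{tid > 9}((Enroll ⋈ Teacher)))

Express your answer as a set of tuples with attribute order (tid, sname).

{(16, Ola), (16, Uma), (16, Xia), (37, Pat)}

Joining Enroll and Teacher on tid yields {(16, Ola, hr), (16, Uma, hr), (16, Xia, hr), (37, Pat, cs), (37, Pat, k1), (7, Dee, p2), (7, Dee, p3), (7, Rae, p2), (7, Rae, p3), (7, Yan, p2), (7, Yan, p3)}.
Selection tid > 9: {(16, Ola, hr), (16, Uma, hr), (16, Xia, hr), (37, Pat, cs), (37, Pat, k1)}
Projecting to tid, sname (1 duplicate(s) eliminated): {(16, Ola), (16, Uma), (16, Xia), (37, Pat)}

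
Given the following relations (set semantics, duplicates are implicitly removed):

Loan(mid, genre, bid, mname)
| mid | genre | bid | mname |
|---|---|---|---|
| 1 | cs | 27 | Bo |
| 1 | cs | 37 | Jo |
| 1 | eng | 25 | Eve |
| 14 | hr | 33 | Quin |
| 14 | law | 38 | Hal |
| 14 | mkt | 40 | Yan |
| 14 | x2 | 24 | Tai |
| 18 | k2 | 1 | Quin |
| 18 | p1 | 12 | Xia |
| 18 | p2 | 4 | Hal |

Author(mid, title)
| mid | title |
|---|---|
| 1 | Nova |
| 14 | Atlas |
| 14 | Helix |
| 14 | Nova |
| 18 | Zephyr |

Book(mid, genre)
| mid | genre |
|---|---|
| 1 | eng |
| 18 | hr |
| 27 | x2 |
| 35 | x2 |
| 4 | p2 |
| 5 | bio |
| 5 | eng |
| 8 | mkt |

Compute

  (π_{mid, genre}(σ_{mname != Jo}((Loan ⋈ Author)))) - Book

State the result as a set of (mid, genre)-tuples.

Loan ⋈ Author (natural join on mid): {(1, cs, 27, Bo, Nova), (1, cs, 37, Jo, Nova), (1, eng, 25, Eve, Nova), (14, hr, 33, Quin, Atlas), (14, hr, 33, Quin, Helix), (14, hr, 33, Quin, Nova), (14, law, 38, Hal, Atlas), (14, law, 38, Hal, Helix), (14, law, 38, Hal, Nova), (14, mkt, 40, Yan, Atlas), (14, mkt, 40, Yan, Helix), (14, mkt, 40, Yan, Nova), (14, x2, 24, Tai, Atlas), (14, x2, 24, Tai, Helix), (14, x2, 24, Tai, Nova), (18, k2, 1, Quin, Zephyr), (18, p1, 12, Xia, Zephyr), (18, p2, 4, Hal, Zephyr)}
Filtering on mname != Jo leaves {(1, cs, 27, Bo, Nova), (1, eng, 25, Eve, Nova), (14, hr, 33, Quin, Atlas), (14, hr, 33, Quin, Helix), (14, hr, 33, Quin, Nova), (14, law, 38, Hal, Atlas), (14, law, 38, Hal, Helix), (14, law, 38, Hal, Nova), (14, mkt, 40, Yan, Atlas), (14, mkt, 40, Yan, Helix), (14, mkt, 40, Yan, Nova), (14, x2, 24, Tai, Atlas), (14, x2, 24, Tai, Helix), (14, x2, 24, Tai, Nova), (18, k2, 1, Quin, Zephyr), (18, p1, 12, Xia, Zephyr), (18, p2, 4, Hal, Zephyr)}.
π_{mid, genre} gives {(1, cs), (1, eng), (14, hr), (14, law), (14, mkt), (14, x2), (18, k2), (18, p1), (18, p2)} (8 duplicate(s) eliminated).
Set difference of the two operands is {(1, cs), (14, hr), (14, law), (14, mkt), (14, x2), (18, k2), (18, p1), (18, p2)}.

{(1, cs), (14, hr), (14, law), (14, mkt), (14, x2), (18, k2), (18, p1), (18, p2)}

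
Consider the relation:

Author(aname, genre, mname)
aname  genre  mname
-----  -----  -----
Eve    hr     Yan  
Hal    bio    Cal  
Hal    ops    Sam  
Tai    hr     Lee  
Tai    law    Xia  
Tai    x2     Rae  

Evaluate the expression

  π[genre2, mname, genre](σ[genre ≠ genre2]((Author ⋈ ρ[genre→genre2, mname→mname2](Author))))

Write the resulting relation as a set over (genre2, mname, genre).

ρ[genre→genre2, mname→mname2]: schema becomes (aname, genre2, mname2); tuples unchanged.
Author ⋈ ρ[genre→genre2, mname→mname2](Author) (natural join on aname): {(Eve, hr, Yan, hr, Yan), (Hal, bio, Cal, bio, Cal), (Hal, bio, Cal, ops, Sam), (Hal, ops, Sam, bio, Cal), (Hal, ops, Sam, ops, Sam), (Tai, hr, Lee, hr, Lee), (Tai, hr, Lee, law, Xia), (Tai, hr, Lee, x2, Rae), (Tai, law, Xia, hr, Lee), (Tai, law, Xia, law, Xia), (Tai, law, Xia, x2, Rae), (Tai, x2, Rae, hr, Lee), (Tai, x2, Rae, law, Xia), (Tai, x2, Rae, x2, Rae)}
Filtering on genre ≠ genre2 leaves {(Hal, bio, Cal, ops, Sam), (Hal, ops, Sam, bio, Cal), (Tai, hr, Lee, law, Xia), (Tai, hr, Lee, x2, Rae), (Tai, law, Xia, hr, Lee), (Tai, law, Xia, x2, Rae), (Tai, x2, Rae, hr, Lee), (Tai, x2, Rae, law, Xia)}.
π_{genre2, mname, genre} gives {(bio, Sam, ops), (hr, Rae, x2), (hr, Xia, law), (law, Lee, hr), (law, Rae, x2), (ops, Cal, bio), (x2, Lee, hr), (x2, Xia, law)}.

{(bio, Sam, ops), (hr, Rae, x2), (hr, Xia, law), (law, Lee, hr), (law, Rae, x2), (ops, Cal, bio), (x2, Lee, hr), (x2, Xia, law)}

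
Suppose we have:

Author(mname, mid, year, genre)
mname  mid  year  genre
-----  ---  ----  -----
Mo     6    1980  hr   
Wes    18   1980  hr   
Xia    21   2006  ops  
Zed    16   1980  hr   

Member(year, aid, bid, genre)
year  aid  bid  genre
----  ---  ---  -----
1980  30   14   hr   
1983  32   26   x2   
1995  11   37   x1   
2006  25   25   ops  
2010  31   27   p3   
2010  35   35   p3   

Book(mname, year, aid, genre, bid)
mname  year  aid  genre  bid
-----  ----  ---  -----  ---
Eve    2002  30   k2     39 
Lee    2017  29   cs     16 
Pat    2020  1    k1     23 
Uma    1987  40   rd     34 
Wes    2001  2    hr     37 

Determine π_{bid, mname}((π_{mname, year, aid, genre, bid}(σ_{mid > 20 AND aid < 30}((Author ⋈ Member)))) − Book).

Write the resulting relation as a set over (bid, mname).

Author ⋈ Member (natural join on year, genre): {(Mo, 6, 1980, hr, 30, 14), (Wes, 18, 1980, hr, 30, 14), (Xia, 21, 2006, ops, 25, 25), (Zed, 16, 1980, hr, 30, 14)}
Selection mid > 20 AND aid < 30: {(Xia, 21, 2006, ops, 25, 25)}
π_{mname, year, aid, genre, bid} gives {(Xia, 2006, 25, ops, 25)}.
Set difference of the two operands is {(Xia, 2006, 25, ops, 25)}.
π_{bid, mname} gives {(25, Xia)}.

{(25, Xia)}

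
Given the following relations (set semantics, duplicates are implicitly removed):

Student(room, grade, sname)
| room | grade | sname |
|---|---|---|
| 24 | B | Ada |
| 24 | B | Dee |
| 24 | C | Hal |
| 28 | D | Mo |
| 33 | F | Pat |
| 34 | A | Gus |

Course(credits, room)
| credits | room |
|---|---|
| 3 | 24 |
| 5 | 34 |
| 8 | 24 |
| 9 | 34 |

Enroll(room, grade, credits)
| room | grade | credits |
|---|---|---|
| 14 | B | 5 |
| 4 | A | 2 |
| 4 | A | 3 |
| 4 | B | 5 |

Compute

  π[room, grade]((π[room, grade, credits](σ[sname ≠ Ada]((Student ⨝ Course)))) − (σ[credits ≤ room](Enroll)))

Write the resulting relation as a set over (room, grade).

Student ⋈ Course (natural join on room): {(24, B, Ada, 3), (24, B, Ada, 8), (24, B, Dee, 3), (24, B, Dee, 8), (24, C, Hal, 3), (24, C, Hal, 8), (34, A, Gus, 5), (34, A, Gus, 9)}
Apply σ_{sname ≠ Ada}; surviving tuples: {(24, B, Dee, 3), (24, B, Dee, 8), (24, C, Hal, 3), (24, C, Hal, 8), (34, A, Gus, 5), (34, A, Gus, 9)}
Projecting to room, grade, credits: {(24, B, 3), (24, B, 8), (24, C, 3), (24, C, 8), (34, A, 5), (34, A, 9)}
Apply σ_{credits ≤ room}; surviving tuples: {(14, B, 5), (4, A, 2), (4, A, 3)}
Difference: {(24, B, 3), (24, B, 8), (24, C, 3), (24, C, 8), (34, A, 5), (34, A, 9)} with {(14, B, 5), (4, A, 2), (4, A, 3)} → {(24, B, 3), (24, B, 8), (24, C, 3), (24, C, 8), (34, A, 5), (34, A, 9)}
Projecting to room, grade (3 duplicate(s) eliminated): {(24, B), (24, C), (34, A)}

{(24, B), (24, C), (34, A)}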